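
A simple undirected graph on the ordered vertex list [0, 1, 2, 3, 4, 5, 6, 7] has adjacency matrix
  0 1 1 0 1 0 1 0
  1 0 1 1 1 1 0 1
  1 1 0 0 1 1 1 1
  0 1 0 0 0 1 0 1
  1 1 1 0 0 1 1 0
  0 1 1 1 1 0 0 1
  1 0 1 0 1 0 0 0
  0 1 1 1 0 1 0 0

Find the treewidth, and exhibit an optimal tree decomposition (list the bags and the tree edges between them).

Treewidth 3.
One such decomposition:
Bags: B1 = {1, 2, 5, 7}  B2 = {1, 2, 4, 5}  B3 = {0, 1, 2, 4}  B4 = {1, 3, 5, 7}  B5 = {0, 2, 4, 6}
Tree: B1–B2, B2–B3, B1–B4, B3–B5

Every bag has size at most 4, so the width is 4 − 1 = 3 and tw(G) ≤ 3. Conversely, {0, 1, 2, 4} is a clique of size 4, and the vertices of any clique must share a bag in every tree decomposition; so some bag has ≥ 4 vertices and tw(G) ≥ 3. The upper and lower bounds meet at 3, so that is the treewidth.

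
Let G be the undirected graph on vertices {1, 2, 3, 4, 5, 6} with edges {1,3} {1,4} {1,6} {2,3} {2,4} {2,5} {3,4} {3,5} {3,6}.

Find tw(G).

2

A width-2 tree decomposition is:
Bags: B1 = {2, 3, 5}  B2 = {2, 3, 4}  B3 = {1, 3, 4}  B4 = {1, 3, 6}
Tree: B1–B2, B2–B3, B3–B4
Every bag has size at most 3, so the width is 3 − 1 = 2 and tw(G) ≤ 2. For the lower bound, the 3 vertices {1, 3, 4} are pairwise adjacent, and any tree decomposition puts a clique entirely inside one bag — forcing width ≥ 2. Therefore the treewidth is 2.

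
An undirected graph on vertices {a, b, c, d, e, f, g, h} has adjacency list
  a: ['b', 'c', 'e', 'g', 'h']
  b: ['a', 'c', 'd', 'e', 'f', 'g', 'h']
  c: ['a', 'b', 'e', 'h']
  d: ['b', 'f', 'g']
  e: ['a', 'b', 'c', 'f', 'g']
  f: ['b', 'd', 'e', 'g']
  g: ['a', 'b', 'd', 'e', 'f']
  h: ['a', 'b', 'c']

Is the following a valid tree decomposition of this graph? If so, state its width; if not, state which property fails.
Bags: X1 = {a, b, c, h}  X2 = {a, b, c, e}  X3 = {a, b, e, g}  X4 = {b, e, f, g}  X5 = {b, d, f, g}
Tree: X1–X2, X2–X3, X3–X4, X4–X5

Yes; width 3.

Checking the three conditions: (i) the bags cover all of {a, b, c, d, e, f, g, h}; (ii) for each edge, some bag contains both endpoints; (iii) the bags containing any fixed vertex form a subtree. All hold, so the decomposition is valid with width 4 − 1 = 3.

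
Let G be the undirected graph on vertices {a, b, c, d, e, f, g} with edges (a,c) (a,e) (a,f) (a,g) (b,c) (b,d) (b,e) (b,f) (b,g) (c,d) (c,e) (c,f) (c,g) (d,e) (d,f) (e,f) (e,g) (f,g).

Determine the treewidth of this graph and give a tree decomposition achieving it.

The largest bag has 5 vertices, giving width 4; this decomposition certifies tw(G) ≤ 4. For the lower bound, the 5 vertices {a, c, e, f, g} are pairwise adjacent, and any tree decomposition puts a clique entirely inside one bag — forcing width ≥ 4. The upper and lower bounds meet at 4, so that is the treewidth.

Treewidth 4.
Bags: B1 = {b, c, d, e, f}  B2 = {b, c, e, f, g}  B3 = {a, c, e, f, g}
Tree: B1–B2, B2–B3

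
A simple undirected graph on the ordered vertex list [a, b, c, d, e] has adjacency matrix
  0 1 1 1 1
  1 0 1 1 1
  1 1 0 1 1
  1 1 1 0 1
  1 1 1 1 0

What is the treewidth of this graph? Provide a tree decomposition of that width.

Treewidth 4.
Bags: B1 = {a, b, c, d, e}
Tree: (single bag)

A single bag containing all 5 vertices is trivially a valid decomposition of width 4. Conversely, {a, b, c, d, e} is a clique of size 5, and the vertices of any clique must share a bag in every tree decomposition; so some bag has ≥ 5 vertices and tw(G) ≥ 4. Combining the bounds, tw(G) = 4.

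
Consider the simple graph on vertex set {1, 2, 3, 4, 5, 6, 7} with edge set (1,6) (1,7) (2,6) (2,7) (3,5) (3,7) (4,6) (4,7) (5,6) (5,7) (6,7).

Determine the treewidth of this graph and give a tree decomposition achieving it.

Treewidth 2.
One optimal decomposition is:
Bags: B1 = {2, 6, 7}  B2 = {1, 6, 7}  B3 = {5, 6, 7}  B4 = {3, 5, 7}  B5 = {4, 6, 7}
Tree: B1–B2, B1–B3, B3–B4, B1–B5

Every bag has size at most 3, so the width is 3 − 1 = 2 and tw(G) ≤ 2. For the lower bound, the 3 vertices {3, 5, 7} are pairwise adjacent, and any tree decomposition puts a clique entirely inside one bag — forcing width ≥ 2. Hence tw(G) = 2 exactly.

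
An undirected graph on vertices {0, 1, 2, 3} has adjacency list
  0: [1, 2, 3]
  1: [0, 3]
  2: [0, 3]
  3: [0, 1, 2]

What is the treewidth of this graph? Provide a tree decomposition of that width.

Each bag holds 3 vertices, so the decomposition has width 2, which upper-bounds the treewidth. Conversely, {0, 1, 3} is a clique of size 3, and the vertices of any clique must share a bag in every tree decomposition; so some bag has ≥ 3 vertices and tw(G) ≥ 2. Hence tw(G) = 2 exactly.

Treewidth 2.
Bags: B1 = {0, 2, 3}  B2 = {0, 1, 3}
Tree: B1–B2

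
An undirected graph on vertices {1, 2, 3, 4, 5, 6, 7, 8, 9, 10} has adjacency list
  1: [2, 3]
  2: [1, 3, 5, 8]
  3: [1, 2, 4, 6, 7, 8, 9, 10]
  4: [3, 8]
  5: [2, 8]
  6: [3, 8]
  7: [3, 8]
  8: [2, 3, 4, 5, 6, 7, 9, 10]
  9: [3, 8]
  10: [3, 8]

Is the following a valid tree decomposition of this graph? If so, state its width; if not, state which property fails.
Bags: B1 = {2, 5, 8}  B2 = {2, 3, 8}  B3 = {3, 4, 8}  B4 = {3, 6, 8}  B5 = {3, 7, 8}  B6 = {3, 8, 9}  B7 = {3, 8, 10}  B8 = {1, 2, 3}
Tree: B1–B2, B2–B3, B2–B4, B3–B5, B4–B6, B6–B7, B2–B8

Every vertex of G appears in some bag (union = {1, 2, 3, 4, 5, 6, 7, 8, 9, 10}); every edge is covered by a bag; and for each vertex v the set of bags containing v is connected in the bag tree. The decomposition is therefore valid. The largest bag has 3 vertices, so the width is 2.

Yes; width 2.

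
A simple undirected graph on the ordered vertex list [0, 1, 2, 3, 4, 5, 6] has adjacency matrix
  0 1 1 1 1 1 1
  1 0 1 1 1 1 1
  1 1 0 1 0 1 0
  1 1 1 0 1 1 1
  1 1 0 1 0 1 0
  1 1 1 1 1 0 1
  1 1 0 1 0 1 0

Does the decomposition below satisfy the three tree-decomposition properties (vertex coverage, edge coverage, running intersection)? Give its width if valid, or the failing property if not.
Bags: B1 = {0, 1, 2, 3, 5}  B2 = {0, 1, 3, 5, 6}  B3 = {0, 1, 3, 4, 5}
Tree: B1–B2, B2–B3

Yes; width 4.

Every vertex of G appears in some bag (union = {0, 1, 2, 3, 4, 5, 6}); every edge is covered by a bag; and for each vertex v the set of bags containing v is connected in the bag tree. The decomposition is therefore valid. The largest bag has 5 vertices, so the width is 4.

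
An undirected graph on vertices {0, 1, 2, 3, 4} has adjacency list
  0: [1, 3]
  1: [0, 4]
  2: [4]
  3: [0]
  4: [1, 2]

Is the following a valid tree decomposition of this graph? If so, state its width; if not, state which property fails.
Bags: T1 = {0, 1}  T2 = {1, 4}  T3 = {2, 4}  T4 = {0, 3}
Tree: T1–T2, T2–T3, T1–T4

Every vertex of G appears in some bag (union = {0, 1, 2, 3, 4}); every edge is covered by a bag; and for each vertex v the set of bags containing v is connected in the bag tree. The decomposition is therefore valid. The largest bag has 2 vertices, so the width is 1.

Yes; width 1.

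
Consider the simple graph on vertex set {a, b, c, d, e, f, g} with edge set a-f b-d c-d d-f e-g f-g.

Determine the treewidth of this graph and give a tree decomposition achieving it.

The largest bag has 2 vertices, giving width 1; this decomposition certifies tw(G) ≤ 1. Any graph with an edge has treewidth ≥ 1, and G has the edge g–f. Hence tw(G) = 1 exactly.

Treewidth 1.
One optimal decomposition is:
Bags: B1 = {f, g}  B2 = {d, f}  B3 = {b, d}  B4 = {c, d}  B5 = {e, g}  B6 = {a, f}
Tree: B1–B2, B2–B3, B3–B4, B1–B5, B1–B6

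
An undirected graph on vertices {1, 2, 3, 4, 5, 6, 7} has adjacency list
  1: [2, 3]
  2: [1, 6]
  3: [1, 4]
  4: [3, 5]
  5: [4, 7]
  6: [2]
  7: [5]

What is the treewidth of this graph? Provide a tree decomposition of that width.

Treewidth 1.
One optimal decomposition is:
Bags: B1 = {5, 7}  B2 = {4, 5}  B3 = {3, 4}  B4 = {1, 3}  B5 = {1, 2}  B6 = {2, 6}
Tree: B1–B2, B2–B3, B3–B4, B4–B5, B5–B6

Every bag has size at most 2, so the width is 2 − 1 = 1 and tw(G) ≤ 1. Any graph with an edge has treewidth ≥ 1, and G has the edge 7–5. Hence tw(G) = 1 exactly.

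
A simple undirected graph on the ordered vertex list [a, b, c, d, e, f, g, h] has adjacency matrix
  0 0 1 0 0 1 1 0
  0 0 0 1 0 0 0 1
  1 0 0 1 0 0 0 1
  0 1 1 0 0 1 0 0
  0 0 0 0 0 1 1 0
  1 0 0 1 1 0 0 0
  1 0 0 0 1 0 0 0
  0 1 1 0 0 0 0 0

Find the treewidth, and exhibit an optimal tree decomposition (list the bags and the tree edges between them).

Treewidth 2.
Bags: B1 = {b, d, h}  B2 = {c, d, h}  B3 = {c, d, f}  B4 = {a, c, f}  B5 = {a, e, f}  B6 = {a, e, g}
Tree: B1–B2, B2–B3, B3–B4, B4–B5, B5–B6

Every bag has size at most 3, so the width is 3 − 1 = 2 and tw(G) ≤ 2. For the lower bound, G contains the cycle b–h–c–d–b, so G is not a forest; only forests have treewidth ≤ 1, hence tw(G) ≥ 2. Therefore the treewidth is 2.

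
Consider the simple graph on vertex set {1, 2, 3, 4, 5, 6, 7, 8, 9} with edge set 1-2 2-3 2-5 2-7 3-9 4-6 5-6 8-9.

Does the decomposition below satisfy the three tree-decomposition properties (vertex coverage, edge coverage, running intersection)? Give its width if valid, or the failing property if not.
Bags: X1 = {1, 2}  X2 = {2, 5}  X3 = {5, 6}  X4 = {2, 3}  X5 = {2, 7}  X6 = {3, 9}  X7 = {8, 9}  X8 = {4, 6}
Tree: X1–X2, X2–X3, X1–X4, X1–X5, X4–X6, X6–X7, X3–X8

Yes; width 1.

Checking the three conditions: (i) the bags cover all of {1, 2, 3, 4, 5, 6, 7, 8, 9}; (ii) for each edge, some bag contains both endpoints; (iii) the bags containing any fixed vertex form a subtree. All hold, so the decomposition is valid with width 2 − 1 = 1.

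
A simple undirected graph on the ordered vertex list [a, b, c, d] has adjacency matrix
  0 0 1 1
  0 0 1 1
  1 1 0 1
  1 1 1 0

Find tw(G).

A width-2 tree decomposition is:
Bags: B1 = {b, c, d}  B2 = {a, c, d}
Tree: B1–B2
Every bag has size at most 3, so the width is 3 − 1 = 2 and tw(G) ≤ 2. For the lower bound, the 3 vertices {a, c, d} are pairwise adjacent, and any tree decomposition puts a clique entirely inside one bag — forcing width ≥ 2. Hence tw(G) = 2 exactly.

2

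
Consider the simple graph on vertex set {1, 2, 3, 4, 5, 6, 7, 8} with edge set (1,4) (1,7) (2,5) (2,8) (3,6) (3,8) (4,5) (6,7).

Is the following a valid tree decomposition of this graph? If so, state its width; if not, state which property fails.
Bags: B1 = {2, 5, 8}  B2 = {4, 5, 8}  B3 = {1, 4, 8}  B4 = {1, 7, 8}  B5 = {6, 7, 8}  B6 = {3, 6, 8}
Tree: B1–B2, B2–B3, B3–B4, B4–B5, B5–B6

Every vertex of G appears in some bag (union = {1, 2, 3, 4, 5, 6, 7, 8}); every edge is covered by a bag; and for each vertex v the set of bags containing v is connected in the bag tree. The decomposition is therefore valid. The largest bag has 3 vertices, so the width is 2.

Yes; width 2.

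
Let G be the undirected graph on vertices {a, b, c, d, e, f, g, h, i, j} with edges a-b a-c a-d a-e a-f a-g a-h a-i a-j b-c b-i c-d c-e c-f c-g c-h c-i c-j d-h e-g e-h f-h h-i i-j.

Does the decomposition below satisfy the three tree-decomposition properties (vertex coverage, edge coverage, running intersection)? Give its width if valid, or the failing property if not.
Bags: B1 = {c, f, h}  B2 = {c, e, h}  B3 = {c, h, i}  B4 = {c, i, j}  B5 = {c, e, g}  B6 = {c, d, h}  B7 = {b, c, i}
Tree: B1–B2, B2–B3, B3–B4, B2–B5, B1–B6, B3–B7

No — vertex a appears in no bag.

A tree decomposition must satisfy three properties: every vertex lies in some bag; for every edge, both endpoints lie together in some bag; and for every vertex, the bags containing it form a connected subtree. Here vertex a appears in no bag, so the decomposition is invalid.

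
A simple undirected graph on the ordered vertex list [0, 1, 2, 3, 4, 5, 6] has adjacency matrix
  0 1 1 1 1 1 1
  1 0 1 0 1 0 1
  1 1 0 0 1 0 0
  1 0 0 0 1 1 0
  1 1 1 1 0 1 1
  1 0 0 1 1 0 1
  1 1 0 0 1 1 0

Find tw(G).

A width-3 tree decomposition is:
Bags: B1 = {0, 3, 4, 5}  B2 = {0, 4, 5, 6}  B3 = {0, 1, 4, 6}  B4 = {0, 1, 2, 4}
Tree: B1–B2, B2–B3, B3–B4
Every bag has size at most 4, so the width is 4 − 1 = 3 and tw(G) ≤ 3. Conversely, {0, 1, 2, 4} is a clique of size 4, and the vertices of any clique must share a bag in every tree decomposition; so some bag has ≥ 4 vertices and tw(G) ≥ 3. Hence tw(G) = 3 exactly.

3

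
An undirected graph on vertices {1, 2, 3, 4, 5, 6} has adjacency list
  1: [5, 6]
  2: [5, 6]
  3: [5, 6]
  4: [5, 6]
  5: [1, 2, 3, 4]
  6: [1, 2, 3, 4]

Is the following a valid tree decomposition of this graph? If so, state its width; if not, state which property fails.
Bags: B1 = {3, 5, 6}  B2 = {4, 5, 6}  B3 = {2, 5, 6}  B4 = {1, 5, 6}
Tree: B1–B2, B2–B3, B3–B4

Every vertex of G appears in some bag (union = {1, 2, 3, 4, 5, 6}); every edge is covered by a bag; and for each vertex v the set of bags containing v is connected in the bag tree. The decomposition is therefore valid. The largest bag has 3 vertices, so the width is 2.

Yes; width 2.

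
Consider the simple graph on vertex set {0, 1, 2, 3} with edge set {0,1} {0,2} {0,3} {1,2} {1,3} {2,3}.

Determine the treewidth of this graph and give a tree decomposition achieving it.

With just one bag of size 4, the width is 4 − 1 = 3, so tw(G) ≤ 3. Conversely, {0, 1, 2, 3} is a clique of size 4, and the vertices of any clique must share a bag in every tree decomposition; so some bag has ≥ 4 vertices and tw(G) ≥ 3. The upper and lower bounds meet at 3, so that is the treewidth.

Treewidth 3.
One optimal decomposition is:
Bags: B1 = {0, 1, 2, 3}
Tree: (single bag)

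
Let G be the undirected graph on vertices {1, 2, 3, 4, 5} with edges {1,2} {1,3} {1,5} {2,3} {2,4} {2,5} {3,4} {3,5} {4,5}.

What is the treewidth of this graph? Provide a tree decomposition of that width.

Every bag has size at most 4, so the width is 4 − 1 = 3 and tw(G) ≤ 3. Conversely, {1, 2, 3, 5} is a clique of size 4, and the vertices of any clique must share a bag in every tree decomposition; so some bag has ≥ 4 vertices and tw(G) ≥ 3. Hence tw(G) = 3 exactly.

Treewidth 3.
One optimal decomposition is:
Bags: B1 = {1, 2, 3, 5}  B2 = {2, 3, 4, 5}
Tree: B1–B2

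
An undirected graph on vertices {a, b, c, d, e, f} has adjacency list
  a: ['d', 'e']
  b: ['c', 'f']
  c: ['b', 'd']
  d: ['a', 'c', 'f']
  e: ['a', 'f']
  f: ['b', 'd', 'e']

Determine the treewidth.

2

A width-2 tree decomposition is:
Bags: B1 = {a, d, e}  B2 = {d, e, f}  B3 = {c, d, f}  B4 = {b, c, f}
Tree: B1–B2, B2–B3, B3–B4
Each bag holds 3 vertices, so the decomposition has width 2, which upper-bounds the treewidth. Since a–e–f–d–a is a cycle in G, G is not acyclic. Forests are exactly the graphs of treewidth ≤ 1, so tw(G) ≥ 2. Therefore the treewidth is 2.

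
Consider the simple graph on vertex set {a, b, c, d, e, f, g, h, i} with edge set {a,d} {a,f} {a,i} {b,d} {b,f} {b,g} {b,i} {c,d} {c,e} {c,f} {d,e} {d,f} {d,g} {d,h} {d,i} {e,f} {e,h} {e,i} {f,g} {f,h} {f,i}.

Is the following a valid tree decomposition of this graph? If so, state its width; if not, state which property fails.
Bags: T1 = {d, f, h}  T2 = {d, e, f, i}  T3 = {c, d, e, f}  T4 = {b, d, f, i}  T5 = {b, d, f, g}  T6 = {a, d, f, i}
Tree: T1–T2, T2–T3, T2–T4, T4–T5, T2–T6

No — edge (e,h) lies in no bag.

A tree decomposition must satisfy three properties: every vertex lies in some bag; for every edge, both endpoints lie together in some bag; and for every vertex, the bags containing it form a connected subtree. Here edge (e,h) lies in no bag, so the decomposition is invalid.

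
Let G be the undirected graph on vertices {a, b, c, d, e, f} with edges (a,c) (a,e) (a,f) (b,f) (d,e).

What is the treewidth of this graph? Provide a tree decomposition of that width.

Every bag has size at most 2, so the width is 2 − 1 = 1 and tw(G) ≤ 1. Since G has at least one edge (e.g. e–a), it is not an edgeless graph, so tw(G) ≥ 1. The upper and lower bounds meet at 1, so that is the treewidth.

Treewidth 1.
One optimal decomposition is:
Bags: B1 = {a, e}  B2 = {a, f}  B3 = {b, f}  B4 = {d, e}  B5 = {a, c}
Tree: B1–B2, B2–B3, B1–B4, B1–B5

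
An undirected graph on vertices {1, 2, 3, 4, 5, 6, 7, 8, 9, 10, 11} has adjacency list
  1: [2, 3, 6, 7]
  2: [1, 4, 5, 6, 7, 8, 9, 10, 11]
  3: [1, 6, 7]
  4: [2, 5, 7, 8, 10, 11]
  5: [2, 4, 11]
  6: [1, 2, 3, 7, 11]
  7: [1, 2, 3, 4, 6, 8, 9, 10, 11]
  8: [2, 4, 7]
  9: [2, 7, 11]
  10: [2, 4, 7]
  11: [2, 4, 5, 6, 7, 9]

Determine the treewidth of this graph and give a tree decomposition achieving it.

The largest bag has 4 vertices, giving width 3; this decomposition certifies tw(G) ≤ 3. For the lower bound, the 4 vertices {2, 4, 5, 11} are pairwise adjacent, and any tree decomposition puts a clique entirely inside one bag — forcing width ≥ 3. Combining the bounds, tw(G) = 3.

Treewidth 3.
Bags: B1 = {2, 4, 7, 11}  B2 = {2, 6, 7, 11}  B3 = {1, 2, 6, 7}  B4 = {2, 4, 5, 11}  B5 = {2, 4, 7, 10}  B6 = {1, 3, 6, 7}  B7 = {2, 7, 9, 11}  B8 = {2, 4, 7, 8}
Tree: B1–B2, B2–B3, B1–B4, B1–B5, B3–B6, B2–B7, B5–B8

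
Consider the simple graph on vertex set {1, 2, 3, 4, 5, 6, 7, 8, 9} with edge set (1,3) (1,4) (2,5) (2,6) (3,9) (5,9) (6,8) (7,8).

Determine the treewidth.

1

A width-1 tree decomposition is:
Bags: B1 = {7, 8}  B2 = {6, 8}  B3 = {2, 6}  B4 = {2, 5}  B5 = {5, 9}  B6 = {3, 9}  B7 = {1, 3}  B8 = {1, 4}
Tree: B1–B2, B2–B3, B3–B4, B4–B5, B5–B6, B6–B7, B7–B8
Every bag has size at most 2, so the width is 2 − 1 = 1 and tw(G) ≤ 1. Any graph with an edge has treewidth ≥ 1, and G has the edge 7–8. Combining the bounds, tw(G) = 1.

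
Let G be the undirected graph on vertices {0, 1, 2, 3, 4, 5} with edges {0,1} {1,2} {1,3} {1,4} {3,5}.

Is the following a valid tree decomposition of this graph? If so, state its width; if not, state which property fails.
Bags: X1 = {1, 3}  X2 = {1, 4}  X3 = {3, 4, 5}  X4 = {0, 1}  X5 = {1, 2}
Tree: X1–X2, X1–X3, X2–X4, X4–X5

No — bags containing vertex 4 are not connected in the tree.

A tree decomposition must satisfy three properties: every vertex lies in some bag; for every edge, both endpoints lie together in some bag; and for every vertex, the bags containing it form a connected subtree. Here bags containing vertex 4 are not connected in the tree, so the decomposition is invalid.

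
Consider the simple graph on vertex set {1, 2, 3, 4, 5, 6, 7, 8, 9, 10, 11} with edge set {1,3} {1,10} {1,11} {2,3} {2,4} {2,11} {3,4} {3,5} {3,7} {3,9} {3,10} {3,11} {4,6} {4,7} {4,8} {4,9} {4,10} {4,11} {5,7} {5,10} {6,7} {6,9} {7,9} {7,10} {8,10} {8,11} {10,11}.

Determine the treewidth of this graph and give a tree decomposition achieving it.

The largest bag has 4 vertices, giving width 3; this decomposition certifies tw(G) ≤ 3. On the other hand G contains the 4-clique {4, 8, 10, 11}. A clique must lie in a single bag of any decomposition, so no decomposition can have width below 3. Hence tw(G) = 3 exactly.

Treewidth 3.
Bags: B1 = {3, 4, 7, 10}  B2 = {3, 4, 7, 9}  B3 = {3, 4, 10, 11}  B4 = {3, 5, 7, 10}  B5 = {4, 8, 10, 11}  B6 = {4, 6, 7, 9}  B7 = {1, 3, 10, 11}  B8 = {2, 3, 4, 11}
Tree: B1–B2, B1–B3, B1–B4, B3–B5, B2–B6, B3–B7, B3–B8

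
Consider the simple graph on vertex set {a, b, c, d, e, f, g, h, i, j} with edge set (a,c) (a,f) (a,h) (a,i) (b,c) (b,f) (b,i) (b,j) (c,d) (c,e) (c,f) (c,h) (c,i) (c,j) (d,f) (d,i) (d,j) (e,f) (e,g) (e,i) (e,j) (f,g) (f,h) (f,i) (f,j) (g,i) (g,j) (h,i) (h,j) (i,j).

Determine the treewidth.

A width-4 tree decomposition is:
Bags: B1 = {c, e, f, i, j}  B2 = {e, f, g, i, j}  B3 = {c, f, h, i, j}  B4 = {c, d, f, i, j}  B5 = {a, c, f, h, i}  B6 = {b, c, f, i, j}
Tree: B1–B2, B1–B3, B3–B4, B3–B5, B3–B6
The largest bag has 5 vertices, giving width 4; this decomposition certifies tw(G) ≤ 4. On the other hand G contains the 5-clique {e, f, g, i, j}. A clique must lie in a single bag of any decomposition, so no decomposition can have width below 4. Therefore the treewidth is 4.

4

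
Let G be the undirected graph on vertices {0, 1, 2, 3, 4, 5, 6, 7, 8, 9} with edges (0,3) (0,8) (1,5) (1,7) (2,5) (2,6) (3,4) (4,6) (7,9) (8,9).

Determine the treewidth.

2

A width-2 tree decomposition is:
Bags: B1 = {1, 2, 5}  B2 = {1, 2, 6}  B3 = {1, 4, 6}  B4 = {1, 3, 4}  B5 = {0, 1, 3}  B6 = {0, 1, 8}  B7 = {1, 8, 9}  B8 = {1, 7, 9}
Tree: B1–B2, B2–B3, B3–B4, B4–B5, B5–B6, B6–B7, B7–B8
Every bag has size at most 3, so the width is 3 − 1 = 2 and tw(G) ≤ 2. The edges 1–5–2–6–4–3–0–8–9–7–1 form a cycle, so G is not a tree and its treewidth is at least 2. Combining the bounds, tw(G) = 2.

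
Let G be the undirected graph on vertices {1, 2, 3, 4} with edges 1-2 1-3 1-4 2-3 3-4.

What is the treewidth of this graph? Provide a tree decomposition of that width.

Treewidth 2.
Bags: B1 = {1, 2, 3}  B2 = {1, 3, 4}
Tree: B1–B2

Every bag has size at most 3, so the width is 3 − 1 = 2 and tw(G) ≤ 2. On the other hand G contains the 3-clique {1, 2, 3}. A clique must lie in a single bag of any decomposition, so no decomposition can have width below 2. Hence tw(G) = 2 exactly.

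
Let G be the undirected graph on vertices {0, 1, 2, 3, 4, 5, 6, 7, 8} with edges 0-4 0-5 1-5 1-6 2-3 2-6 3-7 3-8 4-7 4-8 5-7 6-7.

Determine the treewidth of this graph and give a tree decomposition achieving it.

Treewidth 3.
One optimal decomposition is:
Bags: B1 = {2, 3, 4, 8}  B2 = {2, 3, 4, 7}  B3 = {2, 4, 6, 7}  B4 = {0, 4, 6, 7}  B5 = {0, 5, 6, 7}  B6 = {0, 1, 5, 6}
Tree: B1–B2, B2–B3, B3–B4, B4–B5, B5–B6

Every bag has size at most 4, so the width is 4 − 1 = 3 and tw(G) ≤ 3. For the lower bound: the 4 vertex sets {2,3,8}, {4}, {7}, {0,1,5,6} are disjoint, each induces a connected subgraph, and every pair is joined by at least one edge of G. Contracting each set to a single vertex therefore yields K_{4} as a minor, and since treewidth is minor-monotone, tw(G) ≥ tw(K_{4}) = 3. The upper and lower bounds meet at 3, so that is the treewidth.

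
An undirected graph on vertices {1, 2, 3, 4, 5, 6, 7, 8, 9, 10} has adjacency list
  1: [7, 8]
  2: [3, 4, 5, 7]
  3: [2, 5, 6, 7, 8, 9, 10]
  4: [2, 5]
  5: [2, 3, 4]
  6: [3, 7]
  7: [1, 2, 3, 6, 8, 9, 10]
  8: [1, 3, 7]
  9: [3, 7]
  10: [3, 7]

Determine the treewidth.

A width-2 tree decomposition is:
Bags: B1 = {2, 3, 5}  B2 = {2, 3, 7}  B3 = {3, 7, 10}  B4 = {3, 7, 8}  B5 = {1, 7, 8}  B6 = {3, 7, 9}  B7 = {3, 6, 7}  B8 = {2, 4, 5}
Tree: B1–B2, B2–B3, B2–B4, B4–B5, B4–B6, B2–B7, B1–B8
Each bag holds 3 vertices, so the decomposition has width 2, which upper-bounds the treewidth. For the lower bound, the 3 vertices {1, 7, 8} are pairwise adjacent, and any tree decomposition puts a clique entirely inside one bag — forcing width ≥ 2. Therefore the treewidth is 2.

2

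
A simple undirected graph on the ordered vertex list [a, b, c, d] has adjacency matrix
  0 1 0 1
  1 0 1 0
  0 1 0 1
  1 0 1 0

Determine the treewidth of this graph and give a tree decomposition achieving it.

Each bag holds 3 vertices, so the decomposition has width 2, which upper-bounds the treewidth. The edges b–a–d–c–b form a cycle, so G is not a tree and its treewidth is at least 2. Hence tw(G) = 2 exactly.

Treewidth 2.
One optimal decomposition is:
Bags: B1 = {a, b, d}  B2 = {b, c, d}
Tree: B1–B2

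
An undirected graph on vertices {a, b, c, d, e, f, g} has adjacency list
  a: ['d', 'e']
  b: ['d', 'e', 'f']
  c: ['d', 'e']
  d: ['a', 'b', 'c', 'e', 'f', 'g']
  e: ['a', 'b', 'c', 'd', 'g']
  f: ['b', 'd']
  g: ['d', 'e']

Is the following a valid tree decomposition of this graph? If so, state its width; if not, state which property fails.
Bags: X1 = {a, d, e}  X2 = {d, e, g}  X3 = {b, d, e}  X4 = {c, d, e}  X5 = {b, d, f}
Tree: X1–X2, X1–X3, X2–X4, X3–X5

Yes; width 2.

Vertex coverage: the bags together contain {a, b, c, d, e, f, g}, the full vertex set. Edge coverage: each edge of G has both endpoints in at least one bag. Running intersection: for every vertex, the bags containing it form a connected subtree. All three properties hold, so this is a valid tree decomposition of width max|bag| − 1 = 2, and hence tw(G) ≤ 2.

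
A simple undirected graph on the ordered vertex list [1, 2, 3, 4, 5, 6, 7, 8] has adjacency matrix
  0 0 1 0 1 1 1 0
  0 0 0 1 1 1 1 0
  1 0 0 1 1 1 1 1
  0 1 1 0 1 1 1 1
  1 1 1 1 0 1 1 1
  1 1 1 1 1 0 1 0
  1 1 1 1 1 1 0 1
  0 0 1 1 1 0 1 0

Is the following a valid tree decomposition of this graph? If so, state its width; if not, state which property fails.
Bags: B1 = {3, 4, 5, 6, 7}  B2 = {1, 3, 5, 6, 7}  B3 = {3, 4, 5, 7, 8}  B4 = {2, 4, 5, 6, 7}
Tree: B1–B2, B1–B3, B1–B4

Vertex coverage: the bags together contain {1, 2, 3, 4, 5, 6, 7, 8}, the full vertex set. Edge coverage: each edge of G has both endpoints in at least one bag. Running intersection: for every vertex, the bags containing it form a connected subtree. All three properties hold, so this is a valid tree decomposition of width max|bag| − 1 = 4, and hence tw(G) ≤ 4.

Yes; width 4.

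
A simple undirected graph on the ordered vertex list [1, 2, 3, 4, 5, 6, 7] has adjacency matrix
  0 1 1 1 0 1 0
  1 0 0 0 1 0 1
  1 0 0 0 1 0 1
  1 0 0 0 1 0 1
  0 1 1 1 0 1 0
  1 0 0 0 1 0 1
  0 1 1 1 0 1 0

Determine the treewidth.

3

A width-3 tree decomposition is:
Bags: B1 = {1, 5, 6, 7}  B2 = {1, 3, 5, 7}  B3 = {1, 2, 5, 7}  B4 = {1, 4, 5, 7}
Tree: B1–B2, B2–B3, B3–B4
Each bag holds 4 vertices, so the decomposition has width 3, which upper-bounds the treewidth. For the lower bound: the 4 vertex sets {5,6}, {3,7}, {1}, {2} are disjoint, each induces a connected subgraph, and every pair is joined by at least one edge of G. Contracting each set to a single vertex therefore yields K_{4} as a minor, and since treewidth is minor-monotone, tw(G) ≥ tw(K_{4}) = 3. Therefore the treewidth is 3.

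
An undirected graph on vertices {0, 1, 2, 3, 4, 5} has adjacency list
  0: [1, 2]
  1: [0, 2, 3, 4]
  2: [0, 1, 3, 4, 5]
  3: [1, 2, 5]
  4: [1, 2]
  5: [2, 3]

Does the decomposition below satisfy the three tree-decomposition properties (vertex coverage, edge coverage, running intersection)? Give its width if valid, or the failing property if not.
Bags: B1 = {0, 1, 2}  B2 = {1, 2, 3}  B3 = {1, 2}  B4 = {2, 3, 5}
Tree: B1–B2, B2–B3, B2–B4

No — vertex 4 appears in no bag.

A tree decomposition must satisfy three properties: every vertex lies in some bag; for every edge, both endpoints lie together in some bag; and for every vertex, the bags containing it form a connected subtree. Here vertex 4 appears in no bag, so the decomposition is invalid.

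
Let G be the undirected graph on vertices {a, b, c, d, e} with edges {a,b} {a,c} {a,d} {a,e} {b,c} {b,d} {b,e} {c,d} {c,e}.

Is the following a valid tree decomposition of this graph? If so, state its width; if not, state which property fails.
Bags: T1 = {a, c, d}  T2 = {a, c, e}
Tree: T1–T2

A tree decomposition must satisfy three properties: every vertex lies in some bag; for every edge, both endpoints lie together in some bag; and for every vertex, the bags containing it form a connected subtree. Here vertex b appears in no bag, so the decomposition is invalid.

No — vertex b appears in no bag.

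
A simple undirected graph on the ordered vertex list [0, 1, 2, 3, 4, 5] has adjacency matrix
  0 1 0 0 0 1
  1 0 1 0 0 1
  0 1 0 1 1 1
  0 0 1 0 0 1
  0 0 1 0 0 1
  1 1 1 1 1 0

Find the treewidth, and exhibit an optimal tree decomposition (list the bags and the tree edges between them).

Each bag holds 3 vertices, so the decomposition has width 2, which upper-bounds the treewidth. On the other hand G contains the 3-clique {0, 1, 5}. A clique must lie in a single bag of any decomposition, so no decomposition can have width below 2. The upper and lower bounds meet at 2, so that is the treewidth.

Treewidth 2.
Bags: B1 = {2, 4, 5}  B2 = {1, 2, 5}  B3 = {0, 1, 5}  B4 = {2, 3, 5}
Tree: B1–B2, B2–B3, B2–B4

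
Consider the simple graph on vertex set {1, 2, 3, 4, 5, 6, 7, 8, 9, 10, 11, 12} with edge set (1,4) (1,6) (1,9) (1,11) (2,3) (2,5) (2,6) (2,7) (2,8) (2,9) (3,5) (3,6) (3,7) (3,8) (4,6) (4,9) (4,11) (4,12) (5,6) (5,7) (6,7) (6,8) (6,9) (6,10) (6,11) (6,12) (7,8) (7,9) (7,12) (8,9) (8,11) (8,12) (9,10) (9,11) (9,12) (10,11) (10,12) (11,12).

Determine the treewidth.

4

A width-4 tree decomposition is:
Bags: B1 = {6, 7, 8, 9, 12}  B2 = {6, 8, 9, 11, 12}  B3 = {2, 6, 7, 8, 9}  B4 = {6, 9, 10, 11, 12}  B5 = {4, 6, 9, 11, 12}  B6 = {2, 3, 6, 7, 8}  B7 = {2, 3, 5, 6, 7}  B8 = {1, 4, 6, 9, 11}
Tree: B1–B2, B1–B3, B2–B4, B4–B5, B3–B6, B6–B7, B5–B8
Each bag holds 5 vertices, so the decomposition has width 4, which upper-bounds the treewidth. On the other hand G contains the 5-clique {2, 6, 7, 8, 9}. A clique must lie in a single bag of any decomposition, so no decomposition can have width below 4. Hence tw(G) = 4 exactly.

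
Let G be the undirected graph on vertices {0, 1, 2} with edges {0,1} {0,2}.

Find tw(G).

1

A width-1 tree decomposition is:
Bags: B1 = {0, 2}  B2 = {0, 1}
Tree: B1–B2
Every bag has size at most 2, so the width is 2 − 1 = 1 and tw(G) ≤ 1. Any graph with an edge has treewidth ≥ 1, and G has the edge 2–0. The upper and lower bounds meet at 1, so that is the treewidth.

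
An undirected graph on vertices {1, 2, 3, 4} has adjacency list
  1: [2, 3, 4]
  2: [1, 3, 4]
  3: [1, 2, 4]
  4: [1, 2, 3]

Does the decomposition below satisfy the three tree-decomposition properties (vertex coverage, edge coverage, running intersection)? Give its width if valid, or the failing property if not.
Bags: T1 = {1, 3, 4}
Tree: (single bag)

No — vertex 2 appears in no bag.

A tree decomposition must satisfy three properties: every vertex lies in some bag; for every edge, both endpoints lie together in some bag; and for every vertex, the bags containing it form a connected subtree. Here vertex 2 appears in no bag, so the decomposition is invalid.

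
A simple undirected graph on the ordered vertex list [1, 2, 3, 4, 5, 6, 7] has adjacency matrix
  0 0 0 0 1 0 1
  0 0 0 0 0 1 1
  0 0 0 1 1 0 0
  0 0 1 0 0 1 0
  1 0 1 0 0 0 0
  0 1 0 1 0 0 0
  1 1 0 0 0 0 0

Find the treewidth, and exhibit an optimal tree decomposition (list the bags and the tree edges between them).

Each bag holds 3 vertices, so the decomposition has width 2, which upper-bounds the treewidth. The edges 6–2–7–1–5–3–4–6 form a cycle, so G is not a tree and its treewidth is at least 2. Therefore the treewidth is 2.

Treewidth 2.
One optimal decomposition is:
Bags: B1 = {2, 6, 7}  B2 = {1, 6, 7}  B3 = {1, 5, 6}  B4 = {3, 5, 6}  B5 = {3, 4, 6}
Tree: B1–B2, B2–B3, B3–B4, B4–B5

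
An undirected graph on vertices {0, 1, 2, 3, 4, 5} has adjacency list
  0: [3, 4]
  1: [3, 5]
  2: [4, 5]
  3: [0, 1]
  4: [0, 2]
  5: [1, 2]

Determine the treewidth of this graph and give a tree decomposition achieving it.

Treewidth 2.
One optimal decomposition is:
Bags: B1 = {0, 2, 4}  B2 = {0, 2, 5}  B3 = {0, 1, 5}  B4 = {0, 1, 3}
Tree: B1–B2, B2–B3, B3–B4

The largest bag has 3 vertices, giving width 2; this decomposition certifies tw(G) ≤ 2. Since 0–4–2–5–1–3–0 is a cycle in G, G is not acyclic. Forests are exactly the graphs of treewidth ≤ 1, so tw(G) ≥ 2. Therefore the treewidth is 2.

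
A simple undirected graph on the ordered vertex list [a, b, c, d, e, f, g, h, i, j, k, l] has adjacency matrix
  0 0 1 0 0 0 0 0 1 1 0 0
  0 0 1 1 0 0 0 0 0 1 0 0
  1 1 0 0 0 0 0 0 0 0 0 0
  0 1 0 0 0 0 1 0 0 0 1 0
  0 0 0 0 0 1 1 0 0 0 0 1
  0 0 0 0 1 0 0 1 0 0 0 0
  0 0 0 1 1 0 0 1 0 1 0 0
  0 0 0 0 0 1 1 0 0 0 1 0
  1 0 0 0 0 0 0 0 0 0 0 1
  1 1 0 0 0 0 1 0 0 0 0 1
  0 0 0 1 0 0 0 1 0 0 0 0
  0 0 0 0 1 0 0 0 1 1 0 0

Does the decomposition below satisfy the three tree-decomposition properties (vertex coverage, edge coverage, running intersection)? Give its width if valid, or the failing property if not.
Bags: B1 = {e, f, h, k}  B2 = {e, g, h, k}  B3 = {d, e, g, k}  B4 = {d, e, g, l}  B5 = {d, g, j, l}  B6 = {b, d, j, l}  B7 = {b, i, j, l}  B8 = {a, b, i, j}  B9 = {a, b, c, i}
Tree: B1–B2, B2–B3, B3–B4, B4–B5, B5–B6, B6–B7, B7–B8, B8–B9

Every vertex of G appears in some bag (union = {a, b, c, d, e, f, g, h, i, j, k, l}); every edge is covered by a bag; and for each vertex v the set of bags containing v is connected in the bag tree. The decomposition is therefore valid. The largest bag has 4 vertices, so the width is 3.

Yes; width 3.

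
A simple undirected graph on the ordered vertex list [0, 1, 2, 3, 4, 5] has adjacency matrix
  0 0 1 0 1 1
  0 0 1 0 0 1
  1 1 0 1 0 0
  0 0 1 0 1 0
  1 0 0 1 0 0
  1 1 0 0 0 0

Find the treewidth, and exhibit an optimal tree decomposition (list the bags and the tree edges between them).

Every bag has size at most 3, so the width is 3 − 1 = 2 and tw(G) ≤ 2. The edges 3–4–0–2–3 form a cycle, so G is not a tree and its treewidth is at least 2. Hence tw(G) = 2 exactly.

Treewidth 2.
One such decomposition:
Bags: B1 = {2, 3, 4}  B2 = {0, 2, 4}  B3 = {0, 1, 2}  B4 = {0, 1, 5}
Tree: B1–B2, B2–B3, B3–B4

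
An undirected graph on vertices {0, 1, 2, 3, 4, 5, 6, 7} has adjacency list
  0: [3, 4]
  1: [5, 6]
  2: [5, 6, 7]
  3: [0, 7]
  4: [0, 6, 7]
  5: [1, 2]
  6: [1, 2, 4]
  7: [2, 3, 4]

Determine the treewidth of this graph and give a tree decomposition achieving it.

Treewidth 2.
One such decomposition:
Bags: B1 = {1, 5, 6}  B2 = {2, 5, 6}  B3 = {2, 4, 6}  B4 = {2, 4, 7}  B5 = {0, 4, 7}  B6 = {0, 3, 7}
Tree: B1–B2, B2–B3, B3–B4, B4–B5, B5–B6

Each bag holds 3 vertices, so the decomposition has width 2, which upper-bounds the treewidth. Since 1–5–2–6–1 is a cycle in G, G is not acyclic. Forests are exactly the graphs of treewidth ≤ 1, so tw(G) ≥ 2. The upper and lower bounds meet at 2, so that is the treewidth.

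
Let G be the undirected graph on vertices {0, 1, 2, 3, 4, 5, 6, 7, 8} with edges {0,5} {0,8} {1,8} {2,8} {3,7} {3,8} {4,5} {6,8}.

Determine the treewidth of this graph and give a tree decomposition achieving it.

Treewidth 1.
Bags: B1 = {6, 8}  B2 = {0, 8}  B3 = {2, 8}  B4 = {0, 5}  B5 = {4, 5}  B6 = {3, 8}  B7 = {1, 8}  B8 = {3, 7}
Tree: B1–B2, B1–B3, B2–B4, B4–B5, B2–B6, B1–B7, B6–B8

Every bag has size at most 2, so the width is 2 − 1 = 1 and tw(G) ≤ 1. Since G has at least one edge (e.g. 8–6), it is not an edgeless graph, so tw(G) ≥ 1. Hence tw(G) = 1 exactly.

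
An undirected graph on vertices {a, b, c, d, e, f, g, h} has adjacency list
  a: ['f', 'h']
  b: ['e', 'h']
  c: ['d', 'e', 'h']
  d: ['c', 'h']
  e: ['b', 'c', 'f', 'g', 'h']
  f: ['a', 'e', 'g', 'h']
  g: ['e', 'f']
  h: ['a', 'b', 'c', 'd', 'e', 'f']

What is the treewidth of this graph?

A width-2 tree decomposition is:
Bags: B1 = {e, f, h}  B2 = {a, f, h}  B3 = {c, e, h}  B4 = {b, e, h}  B5 = {e, f, g}  B6 = {c, d, h}
Tree: B1–B2, B1–B3, B1–B4, B1–B5, B3–B6
Each bag holds 3 vertices, so the decomposition has width 2, which upper-bounds the treewidth. On the other hand G contains the 3-clique {e, f, g}. A clique must lie in a single bag of any decomposition, so no decomposition can have width below 2. The upper and lower bounds meet at 2, so that is the treewidth.

2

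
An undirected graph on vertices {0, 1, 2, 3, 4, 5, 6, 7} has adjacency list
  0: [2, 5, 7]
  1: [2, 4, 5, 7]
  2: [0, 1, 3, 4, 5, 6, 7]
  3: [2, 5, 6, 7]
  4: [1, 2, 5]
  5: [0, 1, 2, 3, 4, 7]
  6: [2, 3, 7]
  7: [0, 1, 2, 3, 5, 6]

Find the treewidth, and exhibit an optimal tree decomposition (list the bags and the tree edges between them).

Each bag holds 4 vertices, so the decomposition has width 3, which upper-bounds the treewidth. Conversely, {1, 2, 4, 5} is a clique of size 4, and the vertices of any clique must share a bag in every tree decomposition; so some bag has ≥ 4 vertices and tw(G) ≥ 3. Combining the bounds, tw(G) = 3.

Treewidth 3.
Bags: B1 = {1, 2, 5, 7}  B2 = {1, 2, 4, 5}  B3 = {0, 2, 5, 7}  B4 = {2, 3, 5, 7}  B5 = {2, 3, 6, 7}
Tree: B1–B2, B1–B3, B3–B4, B4–B5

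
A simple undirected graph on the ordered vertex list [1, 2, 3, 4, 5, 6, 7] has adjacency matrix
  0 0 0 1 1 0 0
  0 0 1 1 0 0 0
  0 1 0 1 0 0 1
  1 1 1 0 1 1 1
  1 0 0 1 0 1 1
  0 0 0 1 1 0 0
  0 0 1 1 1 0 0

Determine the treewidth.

2

A width-2 tree decomposition is:
Bags: B1 = {4, 5, 6}  B2 = {4, 5, 7}  B3 = {3, 4, 7}  B4 = {1, 4, 5}  B5 = {2, 3, 4}
Tree: B1–B2, B2–B3, B2–B4, B3–B5
Every bag has size at most 3, so the width is 3 − 1 = 2 and tw(G) ≤ 2. On the other hand G contains the 3-clique {2, 3, 4}. A clique must lie in a single bag of any decomposition, so no decomposition can have width below 2. Hence tw(G) = 2 exactly.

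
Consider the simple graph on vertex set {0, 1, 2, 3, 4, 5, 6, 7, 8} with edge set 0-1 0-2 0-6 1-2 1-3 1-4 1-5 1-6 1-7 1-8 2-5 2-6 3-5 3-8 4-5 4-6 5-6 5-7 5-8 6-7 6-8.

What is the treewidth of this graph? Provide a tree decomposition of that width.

Treewidth 3.
Bags: B1 = {1, 3, 5, 8}  B2 = {1, 5, 6, 8}  B3 = {1, 5, 6, 7}  B4 = {1, 4, 5, 6}  B5 = {1, 2, 5, 6}  B6 = {0, 1, 2, 6}
Tree: B1–B2, B2–B3, B2–B4, B4–B5, B5–B6

The largest bag has 4 vertices, giving width 3; this decomposition certifies tw(G) ≤ 3. Conversely, {0, 1, 2, 6} is a clique of size 4, and the vertices of any clique must share a bag in every tree decomposition; so some bag has ≥ 4 vertices and tw(G) ≥ 3. Combining the bounds, tw(G) = 3.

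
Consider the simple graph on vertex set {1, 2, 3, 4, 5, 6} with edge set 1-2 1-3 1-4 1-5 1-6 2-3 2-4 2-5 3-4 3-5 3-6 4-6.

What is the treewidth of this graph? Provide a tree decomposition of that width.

Treewidth 3.
One optimal decomposition is:
Bags: B1 = {1, 3, 4, 6}  B2 = {1, 2, 3, 4}  B3 = {1, 2, 3, 5}
Tree: B1–B2, B2–B3

Every bag has size at most 4, so the width is 4 − 1 = 3 and tw(G) ≤ 3. Conversely, {1, 2, 3, 4} is a clique of size 4, and the vertices of any clique must share a bag in every tree decomposition; so some bag has ≥ 4 vertices and tw(G) ≥ 3. Combining the bounds, tw(G) = 3.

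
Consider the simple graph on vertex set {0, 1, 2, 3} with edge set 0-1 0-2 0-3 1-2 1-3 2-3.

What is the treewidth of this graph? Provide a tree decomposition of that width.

Treewidth 3.
One optimal decomposition is:
Bags: B1 = {0, 1, 2, 3}
Tree: (single bag)

With just one bag of size 4, the width is 4 − 1 = 3, so tw(G) ≤ 3. For the lower bound, the 4 vertices {0, 1, 2, 3} are pairwise adjacent, and any tree decomposition puts a clique entirely inside one bag — forcing width ≥ 3. Hence tw(G) = 3 exactly.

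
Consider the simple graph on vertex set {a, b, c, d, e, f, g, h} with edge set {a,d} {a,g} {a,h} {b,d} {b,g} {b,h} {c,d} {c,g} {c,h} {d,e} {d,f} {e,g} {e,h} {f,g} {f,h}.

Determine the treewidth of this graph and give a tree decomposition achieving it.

The largest bag has 4 vertices, giving width 3; this decomposition certifies tw(G) ≤ 3. For the lower bound: the 4 vertex sets {d,e}, {c,h}, {g}, {b} are disjoint, each induces a connected subgraph, and every pair is joined by at least one edge of G. Contracting each set to a single vertex therefore yields K_{4} as a minor, and since treewidth is minor-monotone, tw(G) ≥ tw(K_{4}) = 3. Combining the bounds, tw(G) = 3.

Treewidth 3.
One optimal decomposition is:
Bags: B1 = {d, e, g, h}  B2 = {c, d, g, h}  B3 = {b, d, g, h}  B4 = {a, d, g, h}  B5 = {d, f, g, h}
Tree: B1–B2, B2–B3, B3–B4, B4–B5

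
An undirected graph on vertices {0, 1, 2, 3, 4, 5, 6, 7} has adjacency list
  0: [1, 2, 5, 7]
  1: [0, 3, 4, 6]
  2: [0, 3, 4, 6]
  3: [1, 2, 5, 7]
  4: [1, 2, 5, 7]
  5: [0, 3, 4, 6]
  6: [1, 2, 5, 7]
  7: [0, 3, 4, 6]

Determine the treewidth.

4

A width-4 tree decomposition is:
Bags: B1 = {0, 1, 2, 5, 7}  B2 = {1, 2, 3, 5, 7}  B3 = {1, 2, 5, 6, 7}  B4 = {1, 2, 4, 5, 7}
Tree: B1–B2, B2–B3, B3–B4
The largest bag has 5 vertices, giving width 4; this decomposition certifies tw(G) ≤ 4. For the lower bound: the 5 vertex sets {0,5}, {2,3}, {6,7}, {1}, {4} are disjoint, each induces a connected subgraph, and every pair is joined by at least one edge of G. Contracting each set to a single vertex therefore yields K_{5} as a minor, and since treewidth is minor-monotone, tw(G) ≥ tw(K_{5}) = 4. The upper and lower bounds meet at 4, so that is the treewidth.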